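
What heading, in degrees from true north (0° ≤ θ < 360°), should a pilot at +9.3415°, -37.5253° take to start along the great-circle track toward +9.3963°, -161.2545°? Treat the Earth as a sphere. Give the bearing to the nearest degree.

Δλ = -161.2545 − -37.5253 = -123.7292°.
θ = atan2( sin Δλ · cos φ₂ , cos φ₁ · sin φ₂ − sin φ₁ · cos φ₂ · cos Δλ )
  = atan2(-0.82051, 0.25002) = -73.054° → normalised to [0°, 360°): 286.946°.

287°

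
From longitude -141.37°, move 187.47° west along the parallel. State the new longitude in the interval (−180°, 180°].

+31.16°

Start at -141.37°; shift −187.47° → -328.84°.
-328.84° lies outside (−180°, 180°]; add 360° → +31.16°.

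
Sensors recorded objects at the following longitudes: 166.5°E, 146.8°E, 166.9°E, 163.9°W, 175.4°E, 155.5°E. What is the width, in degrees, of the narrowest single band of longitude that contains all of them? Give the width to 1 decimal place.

49.3°

Sort the longitudes: -163.9°, +146.8°, +155.5°, +166.5°, +166.9°, +175.4°.
Eastward gaps between consecutive values (wrapping around): 310.7°, 8.7°, 11.0°, 0.4°, 8.5°, 20.7°.
Largest gap = 310.7° ⇒ minimal covering band is its complement: 360° − 310.7° = 49.3°.
Band runs from +146.8° eastward to -163.9°, crossing the antimeridian.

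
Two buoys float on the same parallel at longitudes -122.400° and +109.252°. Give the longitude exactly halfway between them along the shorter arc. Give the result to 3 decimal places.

+173.426°

Signed shortest Δλ from -122.400° to +109.252° is -128.348°.
Midpoint longitude = -122.400° + (-128.348°)/2 = -122.400° − 64.174° = -186.574°.
Normalise into (−180°, 180°]: +173.426°.
(The naïve average (-122.400 + +109.252)/2 = -6.574° is on the wrong side of the globe.)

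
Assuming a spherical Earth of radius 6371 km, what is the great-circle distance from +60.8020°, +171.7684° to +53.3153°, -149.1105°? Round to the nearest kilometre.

2464 km

Δλ = -149.1105 − 171.7684 = -320.8789°; wrapped into (−180°, 180°]: 39.1211°.
Δφ = 53.3153 − 60.8020 = -7.4867°.
a = sin²(Δφ/2) + cos φ₁ · cos φ₂ · sin²(Δλ/2) = 0.036930.
c = 2·atan2(√a, √(1−a)) = 0.38675 rad → d = 6371·c ≈ 2463.99 km.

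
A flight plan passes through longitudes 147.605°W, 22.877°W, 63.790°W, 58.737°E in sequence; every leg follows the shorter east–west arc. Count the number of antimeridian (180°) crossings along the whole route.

0

Leg 1: -147.605° → -22.877°, shortest Δλ = 124.728° (east) — does not cross 180°.
Leg 2: -22.877° → -63.790°, shortest Δλ = -40.913° (west) — does not cross 180°.
Leg 3: -63.790° → +58.737°, shortest Δλ = 122.527° (east) — does not cross 180°.
Total crossings: 0.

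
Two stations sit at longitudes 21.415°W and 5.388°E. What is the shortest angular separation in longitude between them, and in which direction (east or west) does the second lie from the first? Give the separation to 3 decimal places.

26.803° east

Raw difference: 5.388 − -21.415 = 26.803°.
Normalise into (−180°, 180°]: 26.803° stays 26.803°.
Positive ⇒ the second point lies to the east; separation 26.803°.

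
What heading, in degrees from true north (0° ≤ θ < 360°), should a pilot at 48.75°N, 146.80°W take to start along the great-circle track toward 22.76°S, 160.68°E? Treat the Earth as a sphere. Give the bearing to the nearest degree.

227°

Δλ = 160.68 − -146.80 = 307.48°; wrapped into (−180°, 180°]: -52.52°.
θ = atan2( sin Δλ · cos φ₂ , cos φ₁ · sin φ₂ − sin φ₁ · cos φ₂ · cos Δλ )
  = atan2(-0.73177, -0.67694) = -132.771° → normalised to [0°, 360°): 227.229°.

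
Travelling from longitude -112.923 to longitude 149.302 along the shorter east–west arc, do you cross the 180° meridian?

Naïve |149.302 − -112.923| = 262.225° > 180°, so the shorter arc goes the other way round — across 180°.
Signed shortest Δλ = ((149.302 − -112.923 + 180) mod 360) − 180 = -97.775°.
Going west by 97.775° from -112.923° passes through 180° before reaching +149.302°.

Yes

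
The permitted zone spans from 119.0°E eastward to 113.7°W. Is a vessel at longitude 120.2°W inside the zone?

Band width going east from +119.0° to -113.7°: ((-113.7 − 119.0) mod 360) = 127.3°.
Offset of -120.2° east of the west edge: ((-120.2 − 119.0) mod 360) = 120.8°.
120.8° ≤ 127.3° ⇒ inside.

Yes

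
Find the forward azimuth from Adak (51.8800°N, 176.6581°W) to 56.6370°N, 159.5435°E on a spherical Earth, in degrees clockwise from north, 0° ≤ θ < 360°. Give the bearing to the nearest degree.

298°

Δλ = 159.5435 − -176.6581 = 336.2016°; wrapped into (−180°, 180°]: -23.7984°.
θ = atan2( sin Δλ · cos φ₂ , cos φ₁ · sin φ₂ − sin φ₁ · cos φ₂ · cos Δλ )
  = atan2(-0.22191, 0.11972) = -61.654° → normalised to [0°, 360°): 298.346°.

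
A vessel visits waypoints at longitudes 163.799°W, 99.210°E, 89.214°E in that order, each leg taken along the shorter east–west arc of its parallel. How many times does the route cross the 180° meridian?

1

Leg 1: -163.799° → +99.210°, shortest Δλ = -96.991° (west) — crosses 180°.
Leg 2: +99.210° → +89.214°, shortest Δλ = -9.996° (west) — does not cross 180°.
Total crossings: 1.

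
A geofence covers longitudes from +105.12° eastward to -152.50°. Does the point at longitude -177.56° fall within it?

Yes

Band width going east from +105.12° to -152.50°: ((-152.50 − 105.12) mod 360) = 102.38°.
Offset of -177.56° east of the west edge: ((-177.56 − 105.12) mod 360) = 77.32°.
77.32° ≤ 102.38° ⇒ inside.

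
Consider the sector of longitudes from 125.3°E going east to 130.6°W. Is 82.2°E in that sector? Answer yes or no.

No

Band width going east from +125.3° to -130.6°: ((-130.6 − 125.3) mod 360) = 104.1°.
Offset of +82.2° east of the west edge: ((82.2 − 125.3) mod 360) = 316.9°.
316.9° > 104.1° ⇒ outside.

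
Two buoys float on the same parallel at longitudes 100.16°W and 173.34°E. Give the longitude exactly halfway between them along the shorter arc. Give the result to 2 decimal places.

143.41°W

Signed shortest Δλ from -100.16° to +173.34° is -86.50°.
Midpoint longitude = -100.16° + (-86.50°)/2 = -100.16° − 43.25° = -143.41°.
(The naïve average (-100.16 + +173.34)/2 = 36.59° is on the wrong side of the globe.)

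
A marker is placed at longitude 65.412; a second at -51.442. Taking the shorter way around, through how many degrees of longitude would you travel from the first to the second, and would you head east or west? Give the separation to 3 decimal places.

116.854° west

Raw difference: -51.442 − 65.412 = -116.854°.
Normalise into (−180°, 180°]: -116.854° stays -116.854°.
Negative ⇒ the second point lies to the west; separation 116.854°.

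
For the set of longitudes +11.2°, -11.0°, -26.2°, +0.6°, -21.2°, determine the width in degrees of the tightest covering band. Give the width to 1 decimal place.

Sort the longitudes: -26.2°, -21.2°, -11.0°, +0.6°, +11.2°.
Eastward gaps between consecutive values (wrapping around): 5.0°, 10.2°, 11.6°, 10.6°, 322.6°.
Largest gap = 322.6° ⇒ minimal covering band is its complement: 360° − 322.6° = 37.4°.
Band runs from -26.2° eastward to +11.2°.

37.4°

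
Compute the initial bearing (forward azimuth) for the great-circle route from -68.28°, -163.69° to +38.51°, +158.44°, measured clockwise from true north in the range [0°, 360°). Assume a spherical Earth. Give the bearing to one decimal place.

329.2°

Δλ = 158.44 − -163.69 = 322.13°; wrapped into (−180°, 180°]: -37.87°.
θ = atan2( sin Δλ · cos φ₂ , cos φ₁ · sin φ₂ − sin φ₁ · cos φ₂ · cos Δλ )
  = atan2(-0.48035, 0.80428) = -30.848° → normalised to [0°, 360°): 329.152°.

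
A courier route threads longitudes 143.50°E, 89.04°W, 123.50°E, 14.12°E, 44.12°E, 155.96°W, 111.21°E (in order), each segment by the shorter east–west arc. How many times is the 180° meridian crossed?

4

Leg 1: +143.50° → -89.04°, shortest Δλ = 127.46° (east) — crosses 180°.
Leg 2: -89.04° → +123.50°, shortest Δλ = -147.46° (west) — crosses 180°.
Leg 3: +123.50° → +14.12°, shortest Δλ = -109.38° (west) — does not cross 180°.
Leg 4: +14.12° → +44.12°, shortest Δλ = 30.0° (east) — does not cross 180°.
Leg 5: +44.12° → -155.96°, shortest Δλ = 159.92° (east) — crosses 180°.
Leg 6: -155.96° → +111.21°, shortest Δλ = -92.83° (west) — crosses 180°.
Total crossings: 4.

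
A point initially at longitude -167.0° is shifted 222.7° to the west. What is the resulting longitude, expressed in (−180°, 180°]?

-29.7°

Start at -167.0°; shift −222.7° → -389.7°.
-389.7° lies outside (−180°, 180°]; add 360° → -29.7°.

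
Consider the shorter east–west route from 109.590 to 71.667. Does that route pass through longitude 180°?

No

Signed shortest Δλ = ((71.667 − 109.590 + 180) mod 360) − 180 = -37.923°.
Going west by 37.923° from +109.590° reaches +71.667° without touching 180°.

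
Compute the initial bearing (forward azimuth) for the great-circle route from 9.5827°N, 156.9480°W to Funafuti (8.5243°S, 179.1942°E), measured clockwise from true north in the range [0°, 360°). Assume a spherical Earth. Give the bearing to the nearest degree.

233°

Δλ = 179.1942 − -156.9480 = 336.1422°; wrapped into (−180°, 180°]: -23.8578°.
θ = atan2( sin Δλ · cos φ₂ , cos φ₁ · sin φ₂ − sin φ₁ · cos φ₂ · cos Δλ )
  = atan2(-0.40000, -0.29673) = -126.568° → normalised to [0°, 360°): 233.432°.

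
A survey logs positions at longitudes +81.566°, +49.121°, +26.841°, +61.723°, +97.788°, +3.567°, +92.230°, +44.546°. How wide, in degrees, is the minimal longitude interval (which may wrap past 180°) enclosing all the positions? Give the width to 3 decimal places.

Sort the longitudes: +3.567°, +26.841°, +44.546°, +49.121°, +61.723°, +81.566°, +92.230°, +97.788°.
Eastward gaps between consecutive values (wrapping around): 23.274°, 17.705°, 4.575°, 12.602°, 19.843°, 10.664°, 5.558°, 265.779°.
Largest gap = 265.779° ⇒ minimal covering band is its complement: 360° − 265.779° = 94.221°.
Band runs from +3.567° eastward to +97.788°.

94.221°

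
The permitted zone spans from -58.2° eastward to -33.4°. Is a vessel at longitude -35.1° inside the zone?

Band width going east from -58.2° to -33.4°: ((-33.4 − -58.2) mod 360) = 24.8°.
Offset of -35.1° east of the west edge: ((-35.1 − -58.2) mod 360) = 23.1°.
23.1° ≤ 24.8° ⇒ inside.

Yes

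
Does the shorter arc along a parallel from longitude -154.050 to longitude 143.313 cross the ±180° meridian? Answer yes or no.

Naïve |143.313 − -154.050| = 297.363° > 180°, so the shorter arc goes the other way round — across 180°.
Signed shortest Δλ = ((143.313 − -154.050 + 180) mod 360) − 180 = -62.637°.
Going west by 62.637° from -154.050° passes through 180° before reaching +143.313°.

Yes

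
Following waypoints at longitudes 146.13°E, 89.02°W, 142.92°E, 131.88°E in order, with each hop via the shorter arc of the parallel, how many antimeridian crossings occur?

2

Leg 1: +146.13° → -89.02°, shortest Δλ = 124.85° (east) — crosses 180°.
Leg 2: -89.02° → +142.92°, shortest Δλ = -128.06° (west) — crosses 180°.
Leg 3: +142.92° → +131.88°, shortest Δλ = -11.04° (west) — does not cross 180°.
Total crossings: 2.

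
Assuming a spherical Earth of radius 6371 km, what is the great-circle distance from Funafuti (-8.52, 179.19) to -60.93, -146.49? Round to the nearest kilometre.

Δλ = -146.49 − 179.19 = -325.68°; wrapped into (−180°, 180°]: 34.32°.
Δφ = -60.93 − -8.52 = -52.41°.
a = sin²(Δφ/2) + cos φ₁ · cos φ₂ · sin²(Δλ/2) = 0.236825.
c = 2·atan2(√a, √(1−a)) = 1.01649 rad → d = 6371·c ≈ 6476.09 km.

6476 km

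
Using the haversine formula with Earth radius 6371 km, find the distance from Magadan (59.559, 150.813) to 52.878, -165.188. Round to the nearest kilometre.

Δλ = -165.188 − 150.813 = -316.001°; wrapped into (−180°, 180°]: 43.999°.
Δφ = 52.878 − 59.559 = -6.681°.
a = sin²(Δφ/2) + cos φ₁ · cos φ₂ · sin²(Δλ/2) = 0.046302.
c = 2·atan2(√a, √(1−a)) = 0.43375 rad → d = 6371·c ≈ 2763.43 km.

2763 km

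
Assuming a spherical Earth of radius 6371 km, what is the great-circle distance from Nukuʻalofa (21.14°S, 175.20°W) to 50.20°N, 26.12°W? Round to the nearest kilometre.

Δλ = -26.12 − -175.20 = 149.08°.
Δφ = 50.20 − -21.14 = 71.34°.
a = sin²(Δφ/2) + cos φ₁ · cos φ₂ · sin²(Δλ/2) = 0.894632.
c = 2·atan2(√a, √(1−a)) = 2.48041 rad → d = 6371·c ≈ 15802.67 km.

15803 km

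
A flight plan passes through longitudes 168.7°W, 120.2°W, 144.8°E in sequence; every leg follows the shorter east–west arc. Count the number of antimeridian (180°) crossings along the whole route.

Leg 1: -168.7° → -120.2°, shortest Δλ = 48.5° (east) — does not cross 180°.
Leg 2: -120.2° → +144.8°, shortest Δλ = -95.0° (west) — crosses 180°.
Total crossings: 1.

1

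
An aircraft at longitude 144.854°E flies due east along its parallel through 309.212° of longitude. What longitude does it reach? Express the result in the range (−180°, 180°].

Start at +144.854°; shift +309.212° → +454.066°.
+454.066° lies outside (−180°, 180°]; subtract 360° → +94.066°.

94.066°E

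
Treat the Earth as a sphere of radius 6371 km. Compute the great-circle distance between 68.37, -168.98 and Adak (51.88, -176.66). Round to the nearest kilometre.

Δλ = -176.66 − -168.98 = -7.68°.
Δφ = 51.88 − 68.37 = -16.49°.
a = sin²(Δφ/2) + cos φ₁ · cos φ₂ · sin²(Δλ/2) = 0.021586.
c = 2·atan2(√a, √(1−a)) = 0.29491 rad → d = 6371·c ≈ 1878.87 km.

1879 km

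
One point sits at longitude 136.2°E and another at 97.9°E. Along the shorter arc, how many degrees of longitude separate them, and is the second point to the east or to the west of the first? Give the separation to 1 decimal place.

Raw difference: 97.9 − 136.2 = -38.3°.
Normalise into (−180°, 180°]: -38.3° stays -38.3°.
Negative ⇒ the second point lies to the west; separation 38.3°.

38.3° west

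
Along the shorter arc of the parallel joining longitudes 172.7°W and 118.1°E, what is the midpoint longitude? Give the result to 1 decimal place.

152.7°E

Signed shortest Δλ from -172.7° to +118.1° is -69.2°.
Midpoint longitude = -172.7° + (-69.2°)/2 = -172.7° − 34.6° = -207.3°.
Normalise into (−180°, 180°]: +152.7°.
(The naïve average (-172.7 + +118.1)/2 = -27.3° is on the wrong side of the globe.)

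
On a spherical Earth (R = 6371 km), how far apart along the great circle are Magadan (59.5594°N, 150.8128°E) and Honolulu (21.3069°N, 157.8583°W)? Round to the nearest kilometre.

Δλ = -157.8583 − 150.8128 = -308.6711°; wrapped into (−180°, 180°]: 51.3289°.
Δφ = 21.3069 − 59.5594 = -38.2525°.
a = sin²(Δφ/2) + cos φ₁ · cos φ₂ · sin²(Δλ/2) = 0.195893.
c = 2·atan2(√a, √(1−a)) = 0.91699 rad → d = 6371·c ≈ 5842.13 km.

5842 km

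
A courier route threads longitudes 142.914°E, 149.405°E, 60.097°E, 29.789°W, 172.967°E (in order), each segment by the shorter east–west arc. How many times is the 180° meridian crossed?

1

Leg 1: +142.914° → +149.405°, shortest Δλ = 6.491° (east) — does not cross 180°.
Leg 2: +149.405° → +60.097°, shortest Δλ = -89.308° (west) — does not cross 180°.
Leg 3: +60.097° → -29.789°, shortest Δλ = -89.886° (west) — does not cross 180°.
Leg 4: -29.789° → +172.967°, shortest Δλ = -157.244° (west) — crosses 180°.
Total crossings: 1.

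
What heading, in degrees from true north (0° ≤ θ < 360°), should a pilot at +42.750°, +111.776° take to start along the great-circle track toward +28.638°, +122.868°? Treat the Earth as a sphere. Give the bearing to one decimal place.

Δλ = 122.868 − 111.776 = 11.092°.
θ = atan2( sin Δλ · cos φ₂ , cos φ₁ · sin φ₂ − sin φ₁ · cos φ₂ · cos Δλ )
  = atan2(0.16885, -0.23269) = 144.034° → normalised to [0°, 360°): 144.034°.

144.0°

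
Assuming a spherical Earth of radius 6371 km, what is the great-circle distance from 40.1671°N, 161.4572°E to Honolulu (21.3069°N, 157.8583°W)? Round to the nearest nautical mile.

2357 nmi

Δλ = -157.8583 − 161.4572 = -319.3155°; wrapped into (−180°, 180°]: 40.6845°.
Δφ = 21.3069 − 40.1671 = -18.8602°.
a = sin²(Δφ/2) + cos φ₁ · cos φ₂ · sin²(Δλ/2) = 0.112878.
c = 2·atan2(√a, √(1−a)) = 0.68528 rad → d = 6371·c ≈ 4365.90 km ≈ 2357.40 nmi.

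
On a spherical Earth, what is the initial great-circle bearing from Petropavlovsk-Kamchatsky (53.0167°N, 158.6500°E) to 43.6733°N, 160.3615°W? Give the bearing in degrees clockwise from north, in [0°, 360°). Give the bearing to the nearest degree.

Δλ = -160.3615 − 158.6500 = -319.0115°; wrapped into (−180°, 180°]: 40.9885°.
θ = atan2( sin Δλ · cos φ₂ , cos φ₁ · sin φ₂ − sin φ₁ · cos φ₂ · cos Δλ )
  = atan2(0.47441, -0.02071) = 92.499° → normalised to [0°, 360°): 92.499°.

92°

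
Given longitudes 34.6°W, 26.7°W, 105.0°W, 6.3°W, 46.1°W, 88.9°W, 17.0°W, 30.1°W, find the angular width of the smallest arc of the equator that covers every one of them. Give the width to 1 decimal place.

98.7°

Sort the longitudes: -105.0°, -88.9°, -46.1°, -34.6°, -30.1°, -26.7°, -17.0°, -6.3°.
Eastward gaps between consecutive values (wrapping around): 16.1°, 42.8°, 11.5°, 4.5°, 3.4°, 9.7°, 10.7°, 261.3°.
Largest gap = 261.3° ⇒ minimal covering band is its complement: 360° − 261.3° = 98.7°.
Band runs from -105.0° eastward to -6.3°.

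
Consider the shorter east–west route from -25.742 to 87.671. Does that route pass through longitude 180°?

No

Signed shortest Δλ = ((87.671 − -25.742 + 180) mod 360) − 180 = 113.413°.
Going east by 113.413° from -25.742° reaches +87.671° without touching 180°.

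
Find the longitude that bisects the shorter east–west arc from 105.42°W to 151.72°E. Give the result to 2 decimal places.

Signed shortest Δλ from -105.42° to +151.72° is -102.86°.
Midpoint longitude = -105.42° + (-102.86°)/2 = -105.42° − 51.43° = -156.85°.
(The naïve average (-105.42 + +151.72)/2 = 23.15° is on the wrong side of the globe.)

156.85°W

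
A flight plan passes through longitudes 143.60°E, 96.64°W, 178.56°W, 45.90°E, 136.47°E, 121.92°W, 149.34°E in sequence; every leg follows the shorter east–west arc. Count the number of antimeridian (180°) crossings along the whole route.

4

Leg 1: +143.60° → -96.64°, shortest Δλ = 119.76° (east) — crosses 180°.
Leg 2: -96.64° → -178.56°, shortest Δλ = -81.92° (west) — does not cross 180°.
Leg 3: -178.56° → +45.90°, shortest Δλ = -135.54° (west) — crosses 180°.
Leg 4: +45.90° → +136.47°, shortest Δλ = 90.57° (east) — does not cross 180°.
Leg 5: +136.47° → -121.92°, shortest Δλ = 101.61° (east) — crosses 180°.
Leg 6: -121.92° → +149.34°, shortest Δλ = -88.74° (west) — crosses 180°.
Total crossings: 4.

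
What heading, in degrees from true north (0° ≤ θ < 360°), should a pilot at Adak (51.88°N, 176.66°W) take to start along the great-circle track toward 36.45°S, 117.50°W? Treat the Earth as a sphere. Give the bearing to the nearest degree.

135°

Δλ = -117.50 − -176.66 = 59.16°.
θ = atan2( sin Δλ · cos φ₂ , cos φ₁ · sin φ₂ − sin φ₁ · cos φ₂ · cos Δλ )
  = atan2(0.69064, -0.69117) = 135.022° → normalised to [0°, 360°): 135.022°.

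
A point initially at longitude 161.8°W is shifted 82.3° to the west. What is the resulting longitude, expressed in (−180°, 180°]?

Start at -161.8°; shift −82.3° → -244.1°.
-244.1° lies outside (−180°, 180°]; add 360° → +115.9°.

115.9°E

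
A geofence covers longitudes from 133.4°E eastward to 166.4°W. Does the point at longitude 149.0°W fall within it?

Band width going east from +133.4° to -166.4°: ((-166.4 − 133.4) mod 360) = 60.2°.
Offset of -149.0° east of the west edge: ((-149.0 − 133.4) mod 360) = 77.6°.
77.6° > 60.2° ⇒ outside.

No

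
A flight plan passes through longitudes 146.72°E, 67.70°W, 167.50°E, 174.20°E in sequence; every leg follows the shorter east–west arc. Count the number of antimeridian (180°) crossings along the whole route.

Leg 1: +146.72° → -67.70°, shortest Δλ = 145.58° (east) — crosses 180°.
Leg 2: -67.70° → +167.50°, shortest Δλ = -124.8° (west) — crosses 180°.
Leg 3: +167.50° → +174.20°, shortest Δλ = 6.7° (east) — does not cross 180°.
Total crossings: 2.

2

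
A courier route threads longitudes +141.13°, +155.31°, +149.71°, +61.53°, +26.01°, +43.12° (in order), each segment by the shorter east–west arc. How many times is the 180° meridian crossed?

Leg 1: +141.13° → +155.31°, shortest Δλ = 14.18° (east) — does not cross 180°.
Leg 2: +155.31° → +149.71°, shortest Δλ = -5.6° (west) — does not cross 180°.
Leg 3: +149.71° → +61.53°, shortest Δλ = -88.18° (west) — does not cross 180°.
Leg 4: +61.53° → +26.01°, shortest Δλ = -35.52° (west) — does not cross 180°.
Leg 5: +26.01° → +43.12°, shortest Δλ = 17.11° (east) — does not cross 180°.
Total crossings: 0.

0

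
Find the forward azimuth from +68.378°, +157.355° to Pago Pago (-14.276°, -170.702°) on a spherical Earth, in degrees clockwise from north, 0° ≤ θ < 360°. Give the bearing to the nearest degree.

Δλ = -170.702 − 157.355 = -328.057°; wrapped into (−180°, 180°]: 31.943°.
θ = atan2( sin Δλ · cos φ₂ , cos φ₁ · sin φ₂ − sin φ₁ · cos φ₂ · cos Δλ )
  = atan2(0.51274, -0.85537) = 149.060° → normalised to [0°, 360°): 149.060°.

149°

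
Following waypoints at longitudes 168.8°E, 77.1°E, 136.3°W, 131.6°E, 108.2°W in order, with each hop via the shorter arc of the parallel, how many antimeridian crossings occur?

Leg 1: +168.8° → +77.1°, shortest Δλ = -91.7° (west) — does not cross 180°.
Leg 2: +77.1° → -136.3°, shortest Δλ = 146.6° (east) — crosses 180°.
Leg 3: -136.3° → +131.6°, shortest Δλ = -92.1° (west) — crosses 180°.
Leg 4: +131.6° → -108.2°, shortest Δλ = 120.2° (east) — crosses 180°.
Total crossings: 3.

3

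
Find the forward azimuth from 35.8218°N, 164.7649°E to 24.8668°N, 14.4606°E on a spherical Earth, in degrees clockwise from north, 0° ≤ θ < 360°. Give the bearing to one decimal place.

330.7°

Δλ = 14.4606 − 164.7649 = -150.3043°.
θ = atan2( sin Δλ · cos φ₂ , cos φ₁ · sin φ₂ − sin φ₁ · cos φ₂ · cos Δλ )
  = atan2(-0.44946, 0.80223) = -29.260° → normalised to [0°, 360°): 330.740°.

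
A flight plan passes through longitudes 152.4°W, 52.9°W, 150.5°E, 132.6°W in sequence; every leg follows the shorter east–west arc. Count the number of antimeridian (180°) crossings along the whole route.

Leg 1: -152.4° → -52.9°, shortest Δλ = 99.5° (east) — does not cross 180°.
Leg 2: -52.9° → +150.5°, shortest Δλ = -156.6° (west) — crosses 180°.
Leg 3: +150.5° → -132.6°, shortest Δλ = 76.9° (east) — crosses 180°.
Total crossings: 2.

2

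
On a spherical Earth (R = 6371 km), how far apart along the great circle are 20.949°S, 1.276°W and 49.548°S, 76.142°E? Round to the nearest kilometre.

7358 km

Δλ = 76.142 − -1.276 = 77.418°.
Δφ = -49.548 − -20.949 = -28.599°.
a = sin²(Δφ/2) + cos φ₁ · cos φ₂ · sin²(Δλ/2) = 0.297970.
c = 2·atan2(√a, √(1−a)) = 1.15485 rad → d = 6371·c ≈ 7357.52 km.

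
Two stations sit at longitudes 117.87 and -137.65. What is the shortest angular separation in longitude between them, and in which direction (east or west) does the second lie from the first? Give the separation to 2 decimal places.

104.48° east

Raw difference: -137.65 − 117.87 = -255.52°.
Normalise into (−180°, 180°]: -255.52° + 360° = 104.48°.
Positive ⇒ the second point lies to the east; separation 104.48°.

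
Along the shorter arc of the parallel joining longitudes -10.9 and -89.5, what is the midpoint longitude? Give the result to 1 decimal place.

Signed shortest Δλ from -10.9° to -89.5° is -78.6°.
Midpoint longitude = -10.9° + (-78.6°)/2 = -10.9° − 39.3° = -50.2°.

-50.2°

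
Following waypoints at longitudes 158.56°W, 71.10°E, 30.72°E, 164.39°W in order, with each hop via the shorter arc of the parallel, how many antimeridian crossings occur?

Leg 1: -158.56° → +71.10°, shortest Δλ = -130.34° (west) — crosses 180°.
Leg 2: +71.10° → +30.72°, shortest Δλ = -40.38° (west) — does not cross 180°.
Leg 3: +30.72° → -164.39°, shortest Δλ = 164.89° (east) — crosses 180°.
Total crossings: 2.

2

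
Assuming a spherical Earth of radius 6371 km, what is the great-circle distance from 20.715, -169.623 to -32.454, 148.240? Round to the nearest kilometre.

Δλ = 148.240 − -169.623 = 317.863°; wrapped into (−180°, 180°]: -42.137°.
Δφ = -32.454 − 20.715 = -53.169°.
a = sin²(Δφ/2) + cos φ₁ · cos φ₂ · sin²(Δλ/2) = 0.302268.
c = 2·atan2(√a, √(1−a)) = 1.16422 rad → d = 6371·c ≈ 7417.27 km.

7417 km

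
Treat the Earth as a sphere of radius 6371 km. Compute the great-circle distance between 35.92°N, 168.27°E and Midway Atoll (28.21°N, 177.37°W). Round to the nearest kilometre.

Δλ = -177.37 − 168.27 = -345.64°; wrapped into (−180°, 180°]: 14.36°.
Δφ = 28.21 − 35.92 = -7.71°.
a = sin²(Δφ/2) + cos φ₁ · cos φ₂ · sin²(Δλ/2) = 0.015668.
c = 2·atan2(√a, √(1−a)) = 0.25101 rad → d = 6371·c ≈ 1599.16 km.

1599 km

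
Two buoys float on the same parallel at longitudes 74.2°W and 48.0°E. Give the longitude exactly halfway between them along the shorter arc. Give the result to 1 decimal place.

13.1°W

Signed shortest Δλ from -74.2° to +48.0° is +122.2°.
Midpoint longitude = -74.2° + (+122.2°)/2 = -74.2° + 61.1° = -13.1°.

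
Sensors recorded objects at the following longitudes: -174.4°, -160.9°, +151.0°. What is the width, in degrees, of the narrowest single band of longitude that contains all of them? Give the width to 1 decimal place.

48.1°

Sort the longitudes: -174.4°, -160.9°, +151.0°.
Eastward gaps between consecutive values (wrapping around): 13.5°, 311.9°, 34.6°.
Largest gap = 311.9° ⇒ minimal covering band is its complement: 360° − 311.9° = 48.1°.
Band runs from +151.0° eastward to -160.9°, crossing the antimeridian.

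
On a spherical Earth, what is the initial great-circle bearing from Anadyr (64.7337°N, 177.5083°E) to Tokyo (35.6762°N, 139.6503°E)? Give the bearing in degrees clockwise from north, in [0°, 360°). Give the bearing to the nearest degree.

236°

Δλ = 139.6503 − 177.5083 = -37.8580°.
θ = atan2( sin Δλ · cos φ₂ , cos φ₁ · sin φ₂ − sin φ₁ · cos φ₂ · cos Δλ )
  = atan2(-0.49853, -0.33108) = -123.588° → normalised to [0°, 360°): 236.412°.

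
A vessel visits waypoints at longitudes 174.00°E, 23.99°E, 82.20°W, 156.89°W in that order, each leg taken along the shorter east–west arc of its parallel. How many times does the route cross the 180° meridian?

Leg 1: +174.00° → +23.99°, shortest Δλ = -150.01° (west) — does not cross 180°.
Leg 2: +23.99° → -82.20°, shortest Δλ = -106.19° (west) — does not cross 180°.
Leg 3: -82.20° → -156.89°, shortest Δλ = -74.69° (west) — does not cross 180°.
Total crossings: 0.

0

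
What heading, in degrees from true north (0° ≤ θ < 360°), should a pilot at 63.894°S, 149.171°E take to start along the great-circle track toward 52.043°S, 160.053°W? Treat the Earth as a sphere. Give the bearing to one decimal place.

89.7°

Δλ = -160.053 − 149.171 = -309.224°; wrapped into (−180°, 180°]: 50.776°.
θ = atan2( sin Δλ · cos φ₂ , cos φ₁ · sin φ₂ − sin φ₁ · cos φ₂ · cos Δλ )
  = atan2(0.47648, 0.00231) = 89.722° → normalised to [0°, 360°): 89.722°.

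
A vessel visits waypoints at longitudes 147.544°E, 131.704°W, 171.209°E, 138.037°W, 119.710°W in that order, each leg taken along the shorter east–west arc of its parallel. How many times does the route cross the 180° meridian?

3

Leg 1: +147.544° → -131.704°, shortest Δλ = 80.752° (east) — crosses 180°.
Leg 2: -131.704° → +171.209°, shortest Δλ = -57.087° (west) — crosses 180°.
Leg 3: +171.209° → -138.037°, shortest Δλ = 50.754° (east) — crosses 180°.
Leg 4: -138.037° → -119.710°, shortest Δλ = 18.327° (east) — does not cross 180°.
Total crossings: 3.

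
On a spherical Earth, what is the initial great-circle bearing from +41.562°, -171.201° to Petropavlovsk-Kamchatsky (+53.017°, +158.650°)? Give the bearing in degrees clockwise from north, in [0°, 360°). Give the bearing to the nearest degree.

Δλ = 158.650 − -171.201 = 329.851°; wrapped into (−180°, 180°]: -30.149°.
θ = atan2( sin Δλ · cos φ₂ , cos φ₁ · sin φ₂ − sin φ₁ · cos φ₂ · cos Δλ )
  = atan2(-0.30214, 0.25259) = -50.105° → normalised to [0°, 360°): 309.895°.

310°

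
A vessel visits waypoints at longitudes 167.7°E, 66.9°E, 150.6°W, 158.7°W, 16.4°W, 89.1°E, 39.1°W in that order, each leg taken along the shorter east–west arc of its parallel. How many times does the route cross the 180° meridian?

1

Leg 1: +167.7° → +66.9°, shortest Δλ = -100.8° (west) — does not cross 180°.
Leg 2: +66.9° → -150.6°, shortest Δλ = 142.5° (east) — crosses 180°.
Leg 3: -150.6° → -158.7°, shortest Δλ = -8.1° (west) — does not cross 180°.
Leg 4: -158.7° → -16.4°, shortest Δλ = 142.3° (east) — does not cross 180°.
Leg 5: -16.4° → +89.1°, shortest Δλ = 105.5° (east) — does not cross 180°.
Leg 6: +89.1° → -39.1°, shortest Δλ = -128.2° (west) — does not cross 180°.
Total crossings: 1.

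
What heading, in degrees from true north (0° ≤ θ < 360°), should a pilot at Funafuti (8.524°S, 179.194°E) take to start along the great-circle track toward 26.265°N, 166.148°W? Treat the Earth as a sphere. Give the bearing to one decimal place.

Δλ = -166.148 − 179.194 = -345.342°; wrapped into (−180°, 180°]: 14.658°.
θ = atan2( sin Δλ · cos φ₂ , cos φ₁ · sin φ₂ − sin φ₁ · cos φ₂ · cos Δλ )
  = atan2(0.22692, 0.56623) = 21.839° → normalised to [0°, 360°): 21.839°.

21.8°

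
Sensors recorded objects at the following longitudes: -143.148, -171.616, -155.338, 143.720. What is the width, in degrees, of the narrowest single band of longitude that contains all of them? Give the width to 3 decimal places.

73.132°

Sort the longitudes: -171.616°, -155.338°, -143.148°, +143.720°.
Eastward gaps between consecutive values (wrapping around): 16.278°, 12.190°, 286.868°, 44.664°.
Largest gap = 286.868° ⇒ minimal covering band is its complement: 360° − 286.868° = 73.132°.
Band runs from +143.720° eastward to -143.148°, crossing the antimeridian.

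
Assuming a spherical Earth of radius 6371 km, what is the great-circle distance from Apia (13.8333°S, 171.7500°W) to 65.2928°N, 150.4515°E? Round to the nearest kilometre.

9347 km

Δλ = 150.4515 − -171.7500 = 322.2015°; wrapped into (−180°, 180°]: -37.7985°.
Δφ = 65.2928 − -13.8333 = 79.1261°.
a = sin²(Δφ/2) + cos φ₁ · cos φ₂ · sin²(Δλ/2) = 0.448256.
c = 2·atan2(√a, √(1−a)) = 1.46712 rad → d = 6371·c ≈ 9347.04 km.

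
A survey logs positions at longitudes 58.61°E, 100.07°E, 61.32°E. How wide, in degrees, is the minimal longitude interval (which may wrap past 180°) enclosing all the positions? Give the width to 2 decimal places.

41.46°

Sort the longitudes: +58.61°, +61.32°, +100.07°.
Eastward gaps between consecutive values (wrapping around): 2.71°, 38.75°, 318.54°.
Largest gap = 318.54° ⇒ minimal covering band is its complement: 360° − 318.54° = 41.46°.
Band runs from +58.61° eastward to +100.07°.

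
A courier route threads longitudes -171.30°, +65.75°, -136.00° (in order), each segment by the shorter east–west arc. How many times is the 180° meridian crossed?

Leg 1: -171.30° → +65.75°, shortest Δλ = -122.95° (west) — crosses 180°.
Leg 2: +65.75° → -136.00°, shortest Δλ = 158.25° (east) — crosses 180°.
Total crossings: 2.

2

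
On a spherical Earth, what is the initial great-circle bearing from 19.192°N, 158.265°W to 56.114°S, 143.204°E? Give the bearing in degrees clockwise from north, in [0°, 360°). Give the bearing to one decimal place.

208.4°

Δλ = 143.204 − -158.265 = 301.469°; wrapped into (−180°, 180°]: -58.531°.
θ = atan2( sin Δλ · cos φ₂ , cos φ₁ · sin φ₂ − sin φ₁ · cos φ₂ · cos Δλ )
  = atan2(-0.47554, -0.87969) = -151.605° → normalised to [0°, 360°): 208.395°.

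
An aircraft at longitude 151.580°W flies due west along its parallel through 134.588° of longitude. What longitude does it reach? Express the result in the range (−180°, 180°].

73.832°E

Start at -151.580°; shift −134.588° → -286.168°.
-286.168° lies outside (−180°, 180°]; add 360° → +73.832°.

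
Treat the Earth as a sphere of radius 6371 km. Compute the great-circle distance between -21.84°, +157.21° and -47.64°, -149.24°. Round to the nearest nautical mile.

Δλ = -149.24 − 157.21 = -306.45°; wrapped into (−180°, 180°]: 53.55°.
Δφ = -47.64 − -21.84 = -25.80°.
a = sin²(Δφ/2) + cos φ₁ · cos φ₂ · sin²(Δλ/2) = 0.176764.
c = 2·atan2(√a, √(1−a)) = 0.86785 rad → d = 6371·c ≈ 5529.05 km ≈ 2985.45 nmi.

2985 nmi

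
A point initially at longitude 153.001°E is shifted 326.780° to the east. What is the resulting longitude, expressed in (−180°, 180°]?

Start at +153.001°; shift +326.780° → +479.781°.
+479.781° lies outside (−180°, 180°]; subtract 360° → +119.781°.

119.781°E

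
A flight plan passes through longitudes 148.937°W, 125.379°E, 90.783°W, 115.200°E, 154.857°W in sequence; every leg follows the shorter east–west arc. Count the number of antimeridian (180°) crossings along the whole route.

4

Leg 1: -148.937° → +125.379°, shortest Δλ = -85.684° (west) — crosses 180°.
Leg 2: +125.379° → -90.783°, shortest Δλ = 143.838° (east) — crosses 180°.
Leg 3: -90.783° → +115.200°, shortest Δλ = -154.017° (west) — crosses 180°.
Leg 4: +115.200° → -154.857°, shortest Δλ = 89.943° (east) — crosses 180°.
Total crossings: 4.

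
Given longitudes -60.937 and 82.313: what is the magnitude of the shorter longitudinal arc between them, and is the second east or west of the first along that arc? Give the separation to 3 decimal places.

143.250° east

Raw difference: 82.313 − -60.937 = 143.25°.
Normalise into (−180°, 180°]: 143.25° stays 143.25°.
Positive ⇒ the second point lies to the east; separation 143.250°.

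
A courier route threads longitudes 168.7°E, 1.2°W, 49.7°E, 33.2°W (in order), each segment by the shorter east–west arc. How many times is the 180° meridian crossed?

Leg 1: +168.7° → -1.2°, shortest Δλ = -169.9° (west) — does not cross 180°.
Leg 2: -1.2° → +49.7°, shortest Δλ = 50.9° (east) — does not cross 180°.
Leg 3: +49.7° → -33.2°, shortest Δλ = -82.9° (west) — does not cross 180°.
Total crossings: 0.

0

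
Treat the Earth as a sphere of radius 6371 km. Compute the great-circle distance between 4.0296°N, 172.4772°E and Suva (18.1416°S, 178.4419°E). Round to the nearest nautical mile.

1377 nmi

Δλ = 178.4419 − 172.4772 = 5.9647°.
Δφ = -18.1416 − 4.0296 = -22.1712°.
a = sin²(Δφ/2) + cos φ₁ · cos φ₂ · sin²(Δλ/2) = 0.039536.
c = 2·atan2(√a, √(1−a)) = 0.40034 rad → d = 6371·c ≈ 2550.57 km ≈ 1377.20 nmi.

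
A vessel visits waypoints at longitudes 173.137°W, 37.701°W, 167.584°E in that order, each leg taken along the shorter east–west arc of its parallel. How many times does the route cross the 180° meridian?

1

Leg 1: -173.137° → -37.701°, shortest Δλ = 135.436° (east) — does not cross 180°.
Leg 2: -37.701° → +167.584°, shortest Δλ = -154.715° (west) — crosses 180°.
Total crossings: 1.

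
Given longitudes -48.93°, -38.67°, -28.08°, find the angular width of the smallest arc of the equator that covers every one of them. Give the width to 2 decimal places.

Sort the longitudes: -48.93°, -38.67°, -28.08°.
Eastward gaps between consecutive values (wrapping around): 10.26°, 10.59°, 339.15°.
Largest gap = 339.15° ⇒ minimal covering band is its complement: 360° − 339.15° = 20.85°.
Band runs from -48.93° eastward to -28.08°.

20.85°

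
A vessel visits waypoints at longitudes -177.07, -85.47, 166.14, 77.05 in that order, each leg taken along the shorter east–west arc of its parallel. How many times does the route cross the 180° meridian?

Leg 1: -177.07° → -85.47°, shortest Δλ = 91.6° (east) — does not cross 180°.
Leg 2: -85.47° → +166.14°, shortest Δλ = -108.39° (west) — crosses 180°.
Leg 3: +166.14° → +77.05°, shortest Δλ = -89.09° (west) — does not cross 180°.
Total crossings: 1.

1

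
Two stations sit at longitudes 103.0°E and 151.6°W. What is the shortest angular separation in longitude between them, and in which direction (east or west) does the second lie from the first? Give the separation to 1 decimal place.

Raw difference: -151.6 − 103.0 = -254.6°.
Normalise into (−180°, 180°]: -254.6° + 360° = 105.4°.
Positive ⇒ the second point lies to the east; separation 105.4°.

105.4° east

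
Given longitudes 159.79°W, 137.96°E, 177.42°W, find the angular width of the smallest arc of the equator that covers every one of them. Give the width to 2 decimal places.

Sort the longitudes: -177.42°, -159.79°, +137.96°.
Eastward gaps between consecutive values (wrapping around): 17.63°, 297.75°, 44.62°.
Largest gap = 297.75° ⇒ minimal covering band is its complement: 360° − 297.75° = 62.25°.
Band runs from +137.96° eastward to -159.79°, crossing the antimeridian.

62.25°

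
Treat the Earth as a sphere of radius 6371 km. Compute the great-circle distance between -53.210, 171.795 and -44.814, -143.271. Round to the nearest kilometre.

Δλ = -143.271 − 171.795 = -315.066°; wrapped into (−180°, 180°]: 44.934°.
Δφ = -44.814 − -53.210 = 8.396°.
a = sin²(Δφ/2) + cos φ₁ · cos φ₂ · sin²(Δλ/2) = 0.067403.
c = 2·atan2(√a, √(1−a)) = 0.52526 rad → d = 6371·c ≈ 3346.43 km.

3346 km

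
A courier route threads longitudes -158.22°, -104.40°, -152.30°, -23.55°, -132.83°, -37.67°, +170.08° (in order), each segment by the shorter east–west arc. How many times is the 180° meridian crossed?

Leg 1: -158.22° → -104.40°, shortest Δλ = 53.82° (east) — does not cross 180°.
Leg 2: -104.40° → -152.30°, shortest Δλ = -47.9° (west) — does not cross 180°.
Leg 3: -152.30° → -23.55°, shortest Δλ = 128.75° (east) — does not cross 180°.
Leg 4: -23.55° → -132.83°, shortest Δλ = -109.28° (west) — does not cross 180°.
Leg 5: -132.83° → -37.67°, shortest Δλ = 95.16° (east) — does not cross 180°.
Leg 6: -37.67° → +170.08°, shortest Δλ = -152.25° (west) — crosses 180°.
Total crossings: 1.

1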